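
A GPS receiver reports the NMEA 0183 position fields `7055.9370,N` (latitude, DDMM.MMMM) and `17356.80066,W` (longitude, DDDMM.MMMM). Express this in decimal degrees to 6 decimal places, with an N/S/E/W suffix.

70.932283° N, 173.946678° W

φ: split at 2 digits → 70° and 55.937′; 70 + 55.937/60 = 70.9322833
Longitude: degrees = first 3 digits = 173, minutes = 56.80066; 173 + 56.80066/60 = 173.9466777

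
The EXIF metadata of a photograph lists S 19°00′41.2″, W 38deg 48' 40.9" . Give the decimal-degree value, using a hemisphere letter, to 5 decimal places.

Lat: 19 + 0/60 + 41.2/3600 = 19.011444
Longitude: 38 + 48/60 + 40.9/3600 = 38.811361

19.01144° S, 38.81136° W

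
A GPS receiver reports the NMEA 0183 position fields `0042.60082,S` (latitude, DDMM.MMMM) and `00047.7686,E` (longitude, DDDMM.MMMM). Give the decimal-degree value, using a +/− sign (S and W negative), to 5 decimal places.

-0.71001, 0.79614

Latitude: degrees = first 2 digits = 0, minutes = 42.60082; 0 + 42.60082/60 = 0.710014
hemisphere S, so the sign is −
Lon: split at 3 digits → 000° and 47.7686′; 0 + 47.7686/60 = 0.796143
E → positive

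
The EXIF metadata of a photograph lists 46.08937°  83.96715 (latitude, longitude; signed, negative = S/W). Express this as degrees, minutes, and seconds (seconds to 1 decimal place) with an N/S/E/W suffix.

46°05′21.7″ N, 83°58′1.7″ E

Latitude: 0.089370 × 60 = 5.36220′ → 5′, remainder × 60 = 21.732″
λ: 0.967150 × 60 = 58.02900′ → 58′, remainder × 60 = 1.740″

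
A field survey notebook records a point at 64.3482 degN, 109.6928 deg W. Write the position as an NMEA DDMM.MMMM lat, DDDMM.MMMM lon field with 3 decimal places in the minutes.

Lat: fractional part 0.348200 → 20.89200 minutes
λ: minutes = (109.692800 − 109) × 60 = 41.56800

6420.892,N / 10941.568,W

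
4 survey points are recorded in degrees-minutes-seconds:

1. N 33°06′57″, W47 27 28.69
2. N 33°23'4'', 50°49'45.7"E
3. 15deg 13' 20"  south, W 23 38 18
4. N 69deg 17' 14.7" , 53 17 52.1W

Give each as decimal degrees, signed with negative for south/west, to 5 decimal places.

1. 33.11583, -47.45797
2. 33.38444, 50.82936
3. -15.22222, -23.63833
4. 69.28742, -53.29781

Point 1:
  Lat: 33 + 6/60 + 57/3600 = 33.115833
  N ⇒ keep positive
  Longitude: 27′ + 28.69″ = 27.47817′; 47 + 27.47817/60 = 47.457969
  W → negative
Point 2:
  φ: 33° + 23/60 + 4/3600 = 33 + 0.383333 + 0.001111 = 33.384444
  N ⇒ keep positive
  λ: 50 + 49/60 + 45.7/3600 = 50.829361
  E → positive
Point 3:
  Latitude: 15° + 13/60 + 20/3600 = 15 + 0.216667 + 0.005556 = 15.222222
  S ⇒ negate
  λ: 23° + 38/60 + 18/3600 = 23 + 0.633333 + 0.005000 = 23.638333
  W ⇒ negate
Point 4:
  φ: 69° + 17/60 + 14.7/3600 = 69 + 0.283333 + 0.004083 = 69.287417
  N → positive
  λ: 53° + 17/60 + 52.1/3600 = 53 + 0.283333 + 0.014472 = 53.297806
  W ⇒ negate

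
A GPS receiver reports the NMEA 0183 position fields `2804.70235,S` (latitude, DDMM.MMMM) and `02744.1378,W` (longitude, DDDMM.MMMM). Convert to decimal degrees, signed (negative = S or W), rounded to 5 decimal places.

Lat: degrees = first 2 digits = 28, minutes = 4.70235; 28 + 4.70235/60 = 28.078373
hemisphere S, so the sign is −
Lon: split at 3 digits → 027° and 44.1378′; 27 + 44.1378/60 = 27.735630
hemisphere W, so the sign is −

-28.07837, -27.73563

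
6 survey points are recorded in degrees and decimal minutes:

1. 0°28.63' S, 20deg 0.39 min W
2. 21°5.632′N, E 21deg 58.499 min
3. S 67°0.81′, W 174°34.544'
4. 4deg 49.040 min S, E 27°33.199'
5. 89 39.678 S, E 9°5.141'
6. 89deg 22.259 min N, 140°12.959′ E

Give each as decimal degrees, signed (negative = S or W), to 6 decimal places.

1. -0.477167, -20.006500
2. 21.093867, 21.974983
3. -67.013500, -174.575733
4. -4.817333, 27.553317
5. -89.661300, 9.085683
6. 89.370983, 140.215983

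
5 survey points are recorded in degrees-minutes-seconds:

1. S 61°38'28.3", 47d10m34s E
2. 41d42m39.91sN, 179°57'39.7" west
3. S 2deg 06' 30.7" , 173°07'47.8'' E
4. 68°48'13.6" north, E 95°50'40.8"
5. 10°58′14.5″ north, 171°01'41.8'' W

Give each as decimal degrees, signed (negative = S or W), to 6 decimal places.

1. -61.641194, 47.176111
2. 41.711086, -179.961028
3. -2.108528, 173.129944
4. 68.803778, 95.844667
5. 10.970694, -171.028278

Point 1:
  Latitude: 61 + 38/60 + 28.3/3600 = 61.6411944
  hemisphere S, so the sign is −
  λ: 47 + 10/60 + 34/3600 = 47.1761111
  E → positive
Point 2:
  Latitude: 41° + 42/60 + 39.91/3600 = 41 + 0.700000 + 0.011086 = 41.7110861
  N → positive
  λ: 179° + 57/60 + 39.7/3600 = 179 + 0.950000 + 0.011028 = 179.9610278
  hemisphere W, so the sign is −
Point 3:
  φ: 2° + 6/60 + 30.7/3600 = 2 + 0.100000 + 0.008528 = 2.1085278
  S → negative
  λ: 7′ + 47.8″ = 7.79667′; 173 + 7.79667/60 = 173.1299444
  E ⇒ keep positive
Point 4:
  Latitude: 48′ + 13.6″ = 48.22667′; 68 + 48.22667/60 = 68.8037778
  N → positive
  Longitude: 50′ + 40.8″ = 50.68000′; 95 + 50.68000/60 = 95.8446667
  E → positive
Point 5:
  Lat: 10 + 58/60 + 14.5/3600 = 10.9706944
  N ⇒ keep positive
  λ: 1′ + 41.8″ = 1.69667′; 171 + 1.69667/60 = 171.0282778
  W → negative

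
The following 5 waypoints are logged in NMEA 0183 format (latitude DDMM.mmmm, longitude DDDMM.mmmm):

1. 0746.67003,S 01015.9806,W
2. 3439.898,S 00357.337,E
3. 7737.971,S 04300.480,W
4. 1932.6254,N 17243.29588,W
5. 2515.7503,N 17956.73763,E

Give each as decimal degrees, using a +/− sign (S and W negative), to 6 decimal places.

1. -7.777834, -10.266343
2. -34.664967, 3.955617
3. -77.632850, -43.008000
4. 19.543757, -172.721598
5. 25.262505, 179.945627

Point 1:
  φ: degrees = first 2 digits = 7, minutes = 46.67003; 7 + 46.67003/60 = 7.7778338
  hemisphere S, so the sign is −
  Longitude: degrees = first 3 digits = 10, minutes = 15.9806; 10 + 15.9806/60 = 10.2663433
  hemisphere W, so the sign is −
Point 2:
  Lat: split at 2 digits → 34° and 39.898′; 34 + 39.898/60 = 34.6649667
  S → negative
  λ: degrees = first 3 digits = 3, minutes = 57.337; 3 + 57.337/60 = 3.9556167
  E → positive
Point 3:
  Lat: degrees = first 2 digits = 77, minutes = 37.971; 77 + 37.971/60 = 77.6328500
  S ⇒ negate
  Longitude: split at 3 digits → 043° and 0.48′; 43 + 0.48/60 = 43.0080000
  W ⇒ negate
Point 4:
  φ: degrees = first 2 digits = 19, minutes = 32.6254; 19 + 32.6254/60 = 19.5437567
  N ⇒ keep positive
  Longitude: degrees = first 3 digits = 172, minutes = 43.29588; 172 + 43.29588/60 = 172.7215980
  W ⇒ negate
Point 5:
  Lat: degrees = first 2 digits = 25, minutes = 15.7503; 25 + 15.7503/60 = 25.2625050
  N ⇒ keep positive
  Longitude: split at 3 digits → 179° and 56.73763′; 179 + 56.73763/60 = 179.9456272
  E → positive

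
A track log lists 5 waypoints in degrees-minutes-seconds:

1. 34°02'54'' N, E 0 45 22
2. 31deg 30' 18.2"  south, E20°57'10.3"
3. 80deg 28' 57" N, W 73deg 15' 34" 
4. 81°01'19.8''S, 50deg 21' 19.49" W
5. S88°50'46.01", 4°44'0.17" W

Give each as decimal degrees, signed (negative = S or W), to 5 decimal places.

Point 1:
  φ: 34° + 2/60 + 54/3600 = 34 + 0.033333 + 0.015000 = 34.048333
  N → positive
  Longitude: 0 + 45/60 + 22/3600 = 0.756111
  E ⇒ keep positive
Point 2:
  Latitude: 30′ + 18.2″ = 30.30333′; 31 + 30.30333/60 = 31.505056
  hemisphere S, so the sign is −
  λ: 20 + 57/60 + 10.3/3600 = 20.952861
  E ⇒ keep positive
Point 3:
  Latitude: 80° + 28/60 + 57/3600 = 80 + 0.466667 + 0.015833 = 80.482500
  N ⇒ keep positive
  Lon: 73° + 15/60 + 34/3600 = 73 + 0.250000 + 0.009444 = 73.259444
  W → negative
Point 4:
  Latitude: 1′ + 19.8″ = 1.33000′; 81 + 1.33000/60 = 81.022167
  hemisphere S, so the sign is −
  λ: 50 + 21/60 + 19.49/3600 = 50.355414
  hemisphere W, so the sign is −
Point 5:
  Latitude: 88 + 50/60 + 46.01/3600 = 88.846114
  S ⇒ negate
  Longitude: 4° + 44/60 + 0.17/3600 = 4 + 0.733333 + 0.000047 = 4.733381
  W → negative

1. 34.04833, 0.75611
2. -31.50506, 20.95286
3. 80.48250, -73.25944
4. -81.02217, -50.35541
5. -88.84611, -4.73338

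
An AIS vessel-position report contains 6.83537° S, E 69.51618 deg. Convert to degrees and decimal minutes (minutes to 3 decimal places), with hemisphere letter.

6° 50.122′ S, 69° 30.971′ E

Lat: 6° + 0.835370 × 60 = 6° 50.12220′
Longitude: fractional part 0.516180 → 30.97080 minutes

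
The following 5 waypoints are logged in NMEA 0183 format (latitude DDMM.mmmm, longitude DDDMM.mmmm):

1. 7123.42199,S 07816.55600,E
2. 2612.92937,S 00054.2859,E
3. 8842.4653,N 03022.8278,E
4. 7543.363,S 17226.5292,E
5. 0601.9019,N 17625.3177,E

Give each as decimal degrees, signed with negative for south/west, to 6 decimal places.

1. -71.390367, 78.275933
2. -26.215490, 0.904765
3. 88.707755, 30.380463
4. -75.722717, 172.442153
5. 6.031698, 176.421962

Point 1:
  Latitude: degrees = first 2 digits = 71, minutes = 23.42199; 71 + 23.42199/60 = 71.3903665
  S ⇒ negate
  λ: split at 3 digits → 078° and 16.556′; 78 + 16.556/60 = 78.2759333
  E ⇒ keep positive
Point 2:
  Lat: split at 2 digits → 26° and 12.92937′; 26 + 12.92937/60 = 26.2154895
  hemisphere S, so the sign is −
  Longitude: split at 3 digits → 000° and 54.2859′; 0 + 54.2859/60 = 0.9047650
  E → positive
Point 3:
  φ: degrees = first 2 digits = 88, minutes = 42.4653; 88 + 42.4653/60 = 88.7077550
  N ⇒ keep positive
  λ: degrees = first 3 digits = 30, minutes = 22.8278; 30 + 22.8278/60 = 30.3804633
  E ⇒ keep positive
Point 4:
  Latitude: split at 2 digits → 75° and 43.363′; 75 + 43.363/60 = 75.7227167
  S → negative
  λ: split at 3 digits → 172° and 26.5292′; 172 + 26.5292/60 = 172.4421533
  E ⇒ keep positive
Point 5:
  φ: split at 2 digits → 06° and 1.9019′; 6 + 1.9019/60 = 6.0316983
  N → positive
  Lon: split at 3 digits → 176° and 25.3177′; 176 + 25.3177/60 = 176.4219617
  E → positive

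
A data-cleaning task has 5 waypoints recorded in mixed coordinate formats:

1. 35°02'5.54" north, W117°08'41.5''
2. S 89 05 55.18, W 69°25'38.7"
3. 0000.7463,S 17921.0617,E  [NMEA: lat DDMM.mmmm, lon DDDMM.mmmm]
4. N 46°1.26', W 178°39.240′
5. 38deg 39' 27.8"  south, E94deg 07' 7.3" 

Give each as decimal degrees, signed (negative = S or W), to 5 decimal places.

1. 35.03487, -117.14486
2. -89.09866, -69.42742
3. -0.01244, 179.35103
4. 46.02100, -178.65400
5. -38.65772, 94.11869

Point 1:
  Latitude: 35° + 2/60 + 5.54/3600 = 35 + 0.033333 + 0.001539 = 35.034872
  N ⇒ keep positive
  Lon: 117° + 8/60 + 41.5/3600 = 117 + 0.133333 + 0.011528 = 117.144861
  hemisphere W, so the sign is −
Point 2:
  φ: 89 + 5/60 + 55.18/3600 = 89.098661
  S → negative
  Lon: 69° + 25/60 + 38.7/3600 = 69 + 0.416667 + 0.010750 = 69.427417
  hemisphere W, so the sign is −
Point 3:
  Latitude: split at 2 digits → 00° and 0.7463′; 0 + 0.7463/60 = 0.012438
  S → negative
  Lon: split at 3 digits → 179° and 21.0617′; 179 + 21.0617/60 = 179.351028
  E → positive
Point 4:
  Latitude: 1.26′ = 0.021000°; total 46.021000
  N ⇒ keep positive
  Lon: 178 + 39.24/60 = 178.654000
  W → negative
Point 5:
  Lat: 38 + 39/60 + 27.8/3600 = 38.657722
  hemisphere S, so the sign is −
  λ: 94 + 7/60 + 7.3/3600 = 94.118694
  E → positive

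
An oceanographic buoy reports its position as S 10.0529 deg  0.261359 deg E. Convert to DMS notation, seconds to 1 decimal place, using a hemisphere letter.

φ: 0.052900° → 3.17400′; 0.17400 × 60 = 10.440″
λ: 0.261359° → 15.68154′; 0.68154 × 60 = 40.892″

10°03′10.4″ S, 0°15′40.9″ E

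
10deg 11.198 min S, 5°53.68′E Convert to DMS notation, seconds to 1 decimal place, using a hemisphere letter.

Lat: fractional minutes 0.19800 × 60 = 11.880″
Longitude: fractional minutes 0.68000 × 60 = 40.800″

10°11′11.9″ S, 5°53′40.8″ E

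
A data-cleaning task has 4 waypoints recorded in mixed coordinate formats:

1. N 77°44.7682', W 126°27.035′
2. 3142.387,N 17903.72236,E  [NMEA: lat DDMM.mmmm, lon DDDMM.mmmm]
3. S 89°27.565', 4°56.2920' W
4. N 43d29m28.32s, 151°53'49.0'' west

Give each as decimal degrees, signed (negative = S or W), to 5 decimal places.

Point 1:
  Lat: 77 + 44.7682/60 = 77.746137
  N → positive
  λ: 126 + 27.035/60 = 126.450583
  hemisphere W, so the sign is −
Point 2:
  Latitude: split at 2 digits → 31° and 42.387′; 31 + 42.387/60 = 31.706450
  N ⇒ keep positive
  Lon: degrees = first 3 digits = 179, minutes = 3.72236; 179 + 3.72236/60 = 179.062039
  E → positive
Point 3:
  φ: 89 + 27.565/60 = 89.459417
  S ⇒ negate
  Lon: 56.292′ = 0.938200°; total 4.938200
  W ⇒ negate
Point 4:
  φ: 29′ + 28.32″ = 29.47200′; 43 + 29.47200/60 = 43.491200
  N ⇒ keep positive
  λ: 53′ + 49″ = 53.81667′; 151 + 53.81667/60 = 151.896944
  W ⇒ negate

1. 77.74614, -126.45058
2. 31.70645, 179.06204
3. -89.45942, -4.93820
4. 43.49120, -151.89694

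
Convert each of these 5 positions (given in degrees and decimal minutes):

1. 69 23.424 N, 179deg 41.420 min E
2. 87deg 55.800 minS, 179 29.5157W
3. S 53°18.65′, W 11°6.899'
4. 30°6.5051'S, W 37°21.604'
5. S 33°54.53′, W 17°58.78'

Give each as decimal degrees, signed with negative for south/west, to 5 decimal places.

Point 1:
  Latitude: 23.424′ = 0.390400°; total 69.390400
  N ⇒ keep positive
  λ: 41.42′ = 0.690333°; total 179.690333
  E ⇒ keep positive
Point 2:
  Latitude: 55.8′ = 0.930000°; total 87.930000
  S ⇒ negate
  λ: 179 + 29.5157/60 = 179.491928
  W → negative
Point 3:
  Lat: 18.65′ = 0.310833°; total 53.310833
  S ⇒ negate
  Longitude: 6.899′ = 0.114983°; total 11.114983
  W → negative
Point 4:
  φ: 30 + 6.5051/60 = 30.108418
  S ⇒ negate
  Lon: 21.604′ = 0.360067°; total 37.360067
  W ⇒ negate
Point 5:
  Lat: 33 + 54.53/60 = 33.908833
  S ⇒ negate
  Longitude: 58.78′ = 0.979667°; total 17.979667
  hemisphere W, so the sign is −

1. 69.39040, 179.69033
2. -87.93000, -179.49193
3. -53.31083, -11.11498
4. -30.10842, -37.36007
5. -33.90883, -17.97967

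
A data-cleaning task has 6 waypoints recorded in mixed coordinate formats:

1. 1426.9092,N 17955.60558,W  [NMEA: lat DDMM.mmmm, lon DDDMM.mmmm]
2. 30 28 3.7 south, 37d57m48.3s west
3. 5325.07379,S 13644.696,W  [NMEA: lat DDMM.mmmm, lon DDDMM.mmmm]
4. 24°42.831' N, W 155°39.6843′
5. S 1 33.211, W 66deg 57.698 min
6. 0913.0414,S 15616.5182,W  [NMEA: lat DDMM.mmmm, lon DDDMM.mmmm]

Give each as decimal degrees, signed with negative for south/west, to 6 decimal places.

1. 14.448487, -179.926760
2. -30.467694, -37.963417
3. -53.417897, -136.744933
4. 24.713850, -155.661405
5. -1.553517, -66.961633
6. -9.217357, -156.275303

Point 1:
  Latitude: degrees = first 2 digits = 14, minutes = 26.9092; 14 + 26.9092/60 = 14.4484867
  N ⇒ keep positive
  λ: split at 3 digits → 179° and 55.60558′; 179 + 55.60558/60 = 179.9267597
  W ⇒ negate
Point 2:
  Latitude: 30 + 28/60 + 3.7/3600 = 30.4676944
  hemisphere S, so the sign is −
  Lon: 37° + 57/60 + 48.3/3600 = 37 + 0.950000 + 0.013417 = 37.9634167
  W → negative
Point 3:
  Lat: split at 2 digits → 53° and 25.07379′; 53 + 25.07379/60 = 53.4178965
  S ⇒ negate
  Lon: split at 3 digits → 136° and 44.696′; 136 + 44.696/60 = 136.7449333
  W → negative
Point 4:
  Lat: 42.831′ = 0.713850°; total 24.7138500
  N → positive
  Lon: 155 + 39.6843/60 = 155.6614050
  W ⇒ negate
Point 5:
  Lat: 1 + 33.211/60 = 1.5535167
  hemisphere S, so the sign is −
  Longitude: 66 + 57.698/60 = 66.9616333
  W → negative
Point 6:
  Latitude: degrees = first 2 digits = 9, minutes = 13.0414; 9 + 13.0414/60 = 9.2173567
  hemisphere S, so the sign is −
  Longitude: degrees = first 3 digits = 156, minutes = 16.5182; 156 + 16.5182/60 = 156.2753033
  W → negative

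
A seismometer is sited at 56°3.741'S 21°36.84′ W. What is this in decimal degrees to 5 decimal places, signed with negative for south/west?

Lat: 56 + 3.741/60 = 56.062350
S ⇒ negate
Longitude: 21 + 36.84/60 = 21.614000
hemisphere W, so the sign is −

-56.06235, -21.61400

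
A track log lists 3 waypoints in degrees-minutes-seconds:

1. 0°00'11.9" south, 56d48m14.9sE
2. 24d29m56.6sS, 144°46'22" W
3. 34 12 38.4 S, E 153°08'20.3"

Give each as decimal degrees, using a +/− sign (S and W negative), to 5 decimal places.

1. -0.00331, 56.80414
2. -24.49906, -144.77278
3. -34.21067, 153.13897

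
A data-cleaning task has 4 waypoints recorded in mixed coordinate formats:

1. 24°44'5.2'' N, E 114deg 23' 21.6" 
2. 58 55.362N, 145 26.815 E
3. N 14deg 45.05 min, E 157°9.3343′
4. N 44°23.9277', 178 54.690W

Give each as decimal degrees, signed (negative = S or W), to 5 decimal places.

1. 24.73478, 114.38933
2. 58.92270, 145.44692
3. 14.75083, 157.15557
4. 44.39880, -178.91150

Point 1:
  Latitude: 44′ + 5.2″ = 44.08667′; 24 + 44.08667/60 = 24.734778
  N ⇒ keep positive
  Lon: 23′ + 21.6″ = 23.36000′; 114 + 23.36000/60 = 114.389333
  E ⇒ keep positive
Point 2:
  Latitude: 55.362′ = 0.922700°; total 58.922700
  N → positive
  Longitude: 26.815′ = 0.446917°; total 145.446917
  E → positive
Point 3:
  Latitude: 45.05′ = 0.750833°; total 14.750833
  N ⇒ keep positive
  Lon: 157 + 9.3343/60 = 157.155572
  E ⇒ keep positive
Point 4:
  Latitude: 44 + 23.9277/60 = 44.398795
  N ⇒ keep positive
  λ: 54.69′ = 0.911500°; total 178.911500
  W ⇒ negate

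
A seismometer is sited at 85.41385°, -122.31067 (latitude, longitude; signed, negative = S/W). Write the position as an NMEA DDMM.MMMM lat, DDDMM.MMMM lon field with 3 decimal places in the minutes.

8524.831,N / 12218.640,W

Lat: 85° + 0.413850 × 60 = 85° 24.83100′
Longitude is negative → W; |value| = 122.310670
Lon: fractional part 0.310670 → 18.64020 minutes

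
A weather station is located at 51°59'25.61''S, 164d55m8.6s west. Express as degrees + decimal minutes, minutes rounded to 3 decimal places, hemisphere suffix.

51° 59.427′ S, 164° 55.143′ W

Latitude: 59 + 25.61/60 = 59.42683′
λ: 55 + 8.6/60 = 55.14333′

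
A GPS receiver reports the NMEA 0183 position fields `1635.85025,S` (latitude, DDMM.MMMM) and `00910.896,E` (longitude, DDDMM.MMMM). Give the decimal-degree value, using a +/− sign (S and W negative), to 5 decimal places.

φ: split at 2 digits → 16° and 35.85025′; 16 + 35.85025/60 = 16.597504
S → negative
Lon: degrees = first 3 digits = 9, minutes = 10.896; 9 + 10.896/60 = 9.181600
E → positive

-16.59750, 9.18160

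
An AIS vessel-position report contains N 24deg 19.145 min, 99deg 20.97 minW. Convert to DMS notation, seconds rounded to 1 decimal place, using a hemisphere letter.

φ: fractional minutes 0.14500 × 60 = 8.700″
Lon: 20.97000′ → 20′ and 0.97000 × 60 = 58.200″

24°19′8.7″ N, 99°20′58.2″ W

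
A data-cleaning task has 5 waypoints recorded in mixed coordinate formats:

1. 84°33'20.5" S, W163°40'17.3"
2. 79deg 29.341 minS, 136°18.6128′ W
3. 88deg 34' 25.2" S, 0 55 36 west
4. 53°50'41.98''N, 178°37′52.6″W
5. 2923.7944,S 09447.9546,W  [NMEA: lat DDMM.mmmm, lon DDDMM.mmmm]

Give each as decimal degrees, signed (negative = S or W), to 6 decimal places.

1. -84.555694, -163.671472
2. -79.489017, -136.310213
3. -88.573667, -0.926667
4. 53.844994, -178.631278
5. -29.396573, -94.799243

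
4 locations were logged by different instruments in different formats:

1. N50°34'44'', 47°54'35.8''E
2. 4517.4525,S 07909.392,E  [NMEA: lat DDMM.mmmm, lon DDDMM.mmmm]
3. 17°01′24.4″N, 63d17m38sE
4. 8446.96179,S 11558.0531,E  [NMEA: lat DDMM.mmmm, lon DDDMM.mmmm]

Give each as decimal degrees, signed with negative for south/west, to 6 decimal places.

Point 1:
  Latitude: 34′ + 44″ = 34.73333′; 50 + 34.73333/60 = 50.5788889
  N ⇒ keep positive
  λ: 47° + 54/60 + 35.8/3600 = 47 + 0.900000 + 0.009944 = 47.9099444
  E → positive
Point 2:
  Lat: split at 2 digits → 45° and 17.4525′; 45 + 17.4525/60 = 45.2908750
  hemisphere S, so the sign is −
  Lon: split at 3 digits → 079° and 9.392′; 79 + 9.392/60 = 79.1565333
  E ⇒ keep positive
Point 3:
  φ: 17 + 1/60 + 24.4/3600 = 17.0234444
  N → positive
  Lon: 17′ + 38″ = 17.63333′; 63 + 17.63333/60 = 63.2938889
  E ⇒ keep positive
Point 4:
  Latitude: degrees = first 2 digits = 84, minutes = 46.96179; 84 + 46.96179/60 = 84.7826965
  S → negative
  λ: split at 3 digits → 115° and 58.0531′; 115 + 58.0531/60 = 115.9675517
  E → positive

1. 50.578889, 47.909944
2. -45.290875, 79.156533
3. 17.023444, 63.293889
4. -84.782697, 115.967552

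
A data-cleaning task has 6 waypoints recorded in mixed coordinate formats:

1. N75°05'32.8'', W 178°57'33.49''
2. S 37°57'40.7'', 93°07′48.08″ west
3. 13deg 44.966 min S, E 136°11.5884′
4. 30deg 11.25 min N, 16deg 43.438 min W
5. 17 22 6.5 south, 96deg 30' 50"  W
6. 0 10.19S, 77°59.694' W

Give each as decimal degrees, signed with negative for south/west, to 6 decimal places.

Point 1:
  Latitude: 5′ + 32.8″ = 5.54667′; 75 + 5.54667/60 = 75.0924444
  N ⇒ keep positive
  λ: 178° + 57/60 + 33.49/3600 = 178 + 0.950000 + 0.009303 = 178.9593028
  W → negative
Point 2:
  φ: 57′ + 40.7″ = 57.67833′; 37 + 57.67833/60 = 37.9613056
  hemisphere S, so the sign is −
  Lon: 7′ + 48.08″ = 7.80133′; 93 + 7.80133/60 = 93.1300222
  W → negative
Point 3:
  Lat: 44.966′ = 0.749433°; total 13.7494333
  S → negative
  Lon: 136 + 11.5884/60 = 136.1931400
  E → positive
Point 4:
  Latitude: 30 + 11.25/60 = 30.1875000
  N ⇒ keep positive
  Longitude: 16 + 43.438/60 = 16.7239667
  W ⇒ negate
Point 5:
  Lat: 17° + 22/60 + 6.5/3600 = 17 + 0.366667 + 0.001806 = 17.3684722
  S ⇒ negate
  Longitude: 96° + 30/60 + 50/3600 = 96 + 0.500000 + 0.013889 = 96.5138889
  W → negative
Point 6:
  φ: 0 + 10.19/60 = 0.1698333
  hemisphere S, so the sign is −
  Longitude: 77 + 59.694/60 = 77.9949000
  W → negative

1. 75.092444, -178.959303
2. -37.961306, -93.130022
3. -13.749433, 136.193140
4. 30.187500, -16.723967
5. -17.368472, -96.513889
6. -0.169833, -77.994900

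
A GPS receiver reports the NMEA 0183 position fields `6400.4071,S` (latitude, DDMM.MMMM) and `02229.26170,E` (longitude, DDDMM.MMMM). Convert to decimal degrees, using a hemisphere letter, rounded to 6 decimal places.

64.006785° S, 22.487695° E

Lat: degrees = first 2 digits = 64, minutes = 0.4071; 64 + 0.4071/60 = 64.0067850
λ: degrees = first 3 digits = 22, minutes = 29.2617; 22 + 29.2617/60 = 22.4876950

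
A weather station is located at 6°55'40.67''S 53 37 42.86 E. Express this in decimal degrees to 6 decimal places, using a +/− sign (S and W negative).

Lat: 55′ + 40.67″ = 55.67783′; 6 + 55.67783/60 = 6.9279639
hemisphere S, so the sign is −
Longitude: 53° + 37/60 + 42.86/3600 = 53 + 0.616667 + 0.011906 = 53.6285722
E → positive

-6.927964, 53.628572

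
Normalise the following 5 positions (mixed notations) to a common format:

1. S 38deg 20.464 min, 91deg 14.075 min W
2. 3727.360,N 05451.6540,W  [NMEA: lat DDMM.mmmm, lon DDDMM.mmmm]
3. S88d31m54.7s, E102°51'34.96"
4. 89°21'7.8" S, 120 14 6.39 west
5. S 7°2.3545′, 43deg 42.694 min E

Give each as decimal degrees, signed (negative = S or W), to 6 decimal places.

Point 1:
  Lat: 38 + 20.464/60 = 38.3410667
  S ⇒ negate
  λ: 14.075′ = 0.234583°; total 91.2345833
  W → negative
Point 2:
  Lat: degrees = first 2 digits = 37, minutes = 27.36; 37 + 27.36/60 = 37.4560000
  N → positive
  λ: degrees = first 3 digits = 54, minutes = 51.654; 54 + 51.654/60 = 54.8609000
  hemisphere W, so the sign is −
Point 3:
  φ: 88° + 31/60 + 54.7/3600 = 88 + 0.516667 + 0.015194 = 88.5318611
  S → negative
  λ: 102 + 51/60 + 34.96/3600 = 102.8597111
  E ⇒ keep positive
Point 4:
  φ: 89 + 21/60 + 7.8/3600 = 89.3521667
  hemisphere S, so the sign is −
  Longitude: 120° + 14/60 + 6.39/3600 = 120 + 0.233333 + 0.001775 = 120.2351083
  W → negative
Point 5:
  φ: 7 + 2.3545/60 = 7.0392417
  S ⇒ negate
  λ: 42.694′ = 0.711567°; total 43.7115667
  E → positive

1. -38.341067, -91.234583
2. 37.456000, -54.860900
3. -88.531861, 102.859711
4. -89.352167, -120.235108
5. -7.039242, 43.711567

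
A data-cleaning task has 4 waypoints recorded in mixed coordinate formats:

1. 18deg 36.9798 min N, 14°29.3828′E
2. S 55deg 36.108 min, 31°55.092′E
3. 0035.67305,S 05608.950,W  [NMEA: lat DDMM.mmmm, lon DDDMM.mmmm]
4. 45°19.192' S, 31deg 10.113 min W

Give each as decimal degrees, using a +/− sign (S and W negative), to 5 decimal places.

Point 1:
  Latitude: 18 + 36.9798/60 = 18.616330
  N → positive
  Lon: 14 + 29.3828/60 = 14.489713
  E → positive
Point 2:
  Lat: 36.108′ = 0.601800°; total 55.601800
  S → negative
  λ: 55.092′ = 0.918200°; total 31.918200
  E ⇒ keep positive
Point 3:
  φ: degrees = first 2 digits = 0, minutes = 35.67305; 0 + 35.67305/60 = 0.594551
  hemisphere S, so the sign is −
  λ: split at 3 digits → 056° and 8.95′; 56 + 8.95/60 = 56.149167
  W → negative
Point 4:
  Lat: 19.192′ = 0.319867°; total 45.319867
  S ⇒ negate
  λ: 31 + 10.113/60 = 31.168550
  W ⇒ negate

1. 18.61633, 14.48971
2. -55.60180, 31.91820
3. -0.59455, -56.14917
4. -45.31987, -31.16855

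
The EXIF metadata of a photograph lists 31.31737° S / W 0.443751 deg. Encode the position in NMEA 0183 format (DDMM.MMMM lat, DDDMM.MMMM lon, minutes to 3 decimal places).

3119.042,S / 00026.625,W

φ: fractional part 0.317370 → 19.04220 minutes
Longitude: minutes = (0.443751 − 0) × 60 = 26.62506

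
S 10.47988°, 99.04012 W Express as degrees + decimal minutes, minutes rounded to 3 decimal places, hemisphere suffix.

φ: 10° + 0.479880 × 60 = 10° 28.79280′
λ: minutes = (99.040120 − 99) × 60 = 2.40720

10° 28.793′ S, 99° 2.407′ W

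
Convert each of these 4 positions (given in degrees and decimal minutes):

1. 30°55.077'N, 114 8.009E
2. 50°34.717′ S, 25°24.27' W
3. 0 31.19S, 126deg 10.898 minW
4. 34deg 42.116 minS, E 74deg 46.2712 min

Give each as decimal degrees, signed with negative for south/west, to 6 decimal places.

Point 1:
  Lat: 55.077′ = 0.917950°; total 30.9179500
  N ⇒ keep positive
  λ: 8.009′ = 0.133483°; total 114.1334833
  E ⇒ keep positive
Point 2:
  Latitude: 34.717′ = 0.578617°; total 50.5786167
  S ⇒ negate
  λ: 24.27′ = 0.404500°; total 25.4045000
  W ⇒ negate
Point 3:
  Lat: 0 + 31.19/60 = 0.5198333
  S ⇒ negate
  Lon: 126 + 10.898/60 = 126.1816333
  W → negative
Point 4:
  φ: 42.116′ = 0.701933°; total 34.7019333
  S ⇒ negate
  λ: 74 + 46.2712/60 = 74.7711867
  E → positive

1. 30.917950, 114.133483
2. -50.578617, -25.404500
3. -0.519833, -126.181633
4. -34.701933, 74.771187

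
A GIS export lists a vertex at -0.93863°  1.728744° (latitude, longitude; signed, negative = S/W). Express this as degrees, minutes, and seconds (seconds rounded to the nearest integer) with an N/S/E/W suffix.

Latitude is negative → S; |value| = 0.938630
φ: 0.938630 × 60 = 56.31780′ → 56′, remainder × 60 = 19.07″
λ: whole degrees 1; 43.72464′ → 43′ and 43.48″

0°56′19″ S, 1°43′43″ E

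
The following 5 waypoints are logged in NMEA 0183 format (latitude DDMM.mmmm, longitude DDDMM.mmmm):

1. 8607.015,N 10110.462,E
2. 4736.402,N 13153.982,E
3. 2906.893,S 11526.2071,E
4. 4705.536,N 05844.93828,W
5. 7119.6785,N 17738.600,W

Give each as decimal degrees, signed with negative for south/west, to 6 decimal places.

Point 1:
  Lat: split at 2 digits → 86° and 7.015′; 86 + 7.015/60 = 86.1169167
  N → positive
  Lon: split at 3 digits → 101° and 10.462′; 101 + 10.462/60 = 101.1743667
  E → positive
Point 2:
  Lat: degrees = first 2 digits = 47, minutes = 36.402; 47 + 36.402/60 = 47.6067000
  N → positive
  Longitude: degrees = first 3 digits = 131, minutes = 53.982; 131 + 53.982/60 = 131.8997000
  E → positive
Point 3:
  Lat: degrees = first 2 digits = 29, minutes = 6.893; 29 + 6.893/60 = 29.1148833
  hemisphere S, so the sign is −
  λ: degrees = first 3 digits = 115, minutes = 26.2071; 115 + 26.2071/60 = 115.4367850
  E → positive
Point 4:
  Lat: split at 2 digits → 47° and 5.536′; 47 + 5.536/60 = 47.0922667
  N ⇒ keep positive
  Lon: degrees = first 3 digits = 58, minutes = 44.93828; 58 + 44.93828/60 = 58.7489713
  W ⇒ negate
Point 5:
  Latitude: split at 2 digits → 71° and 19.6785′; 71 + 19.6785/60 = 71.3279750
  N → positive
  Lon: degrees = first 3 digits = 177, minutes = 38.6; 177 + 38.6/60 = 177.6433333
  hemisphere W, so the sign is −

1. 86.116917, 101.174367
2. 47.606700, 131.899700
3. -29.114883, 115.436785
4. 47.092267, -58.748971
5. 71.327975, -177.643333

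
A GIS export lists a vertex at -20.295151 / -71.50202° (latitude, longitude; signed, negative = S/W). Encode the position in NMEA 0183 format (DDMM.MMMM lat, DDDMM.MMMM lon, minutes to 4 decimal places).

Latitude is negative → S; |value| = 20.295151
Lat: fractional part 0.295151 → 17.709060 minutes
Longitude is negative → W; |value| = 71.502020
λ: 71° + 0.502020 × 60 = 71° 30.121200′

2017.7091,S / 07130.1212,W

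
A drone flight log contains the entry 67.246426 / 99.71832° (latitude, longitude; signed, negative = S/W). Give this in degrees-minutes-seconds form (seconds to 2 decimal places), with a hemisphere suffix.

φ: whole degrees 67; 14.78556′ → 14′ and 47.1336″
Longitude: 0.718320 × 60 = 43.09920′ → 43′, remainder × 60 = 5.9520″

67°14′47.13″ N, 99°43′5.95″ E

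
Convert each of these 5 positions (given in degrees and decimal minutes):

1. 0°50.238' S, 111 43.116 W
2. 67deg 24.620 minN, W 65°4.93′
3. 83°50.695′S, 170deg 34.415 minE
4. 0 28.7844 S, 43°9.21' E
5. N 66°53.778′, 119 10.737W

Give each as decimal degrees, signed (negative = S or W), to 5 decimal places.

Point 1:
  Lat: 0 + 50.238/60 = 0.837300
  S ⇒ negate
  Longitude: 43.116′ = 0.718600°; total 111.718600
  W ⇒ negate
Point 2:
  φ: 24.62′ = 0.410333°; total 67.410333
  N ⇒ keep positive
  Lon: 4.93′ = 0.082167°; total 65.082167
  W → negative
Point 3:
  Lat: 83 + 50.695/60 = 83.844917
  hemisphere S, so the sign is −
  λ: 34.415′ = 0.573583°; total 170.573583
  E → positive
Point 4:
  Lat: 28.7844′ = 0.479740°; total 0.479740
  hemisphere S, so the sign is −
  Lon: 43 + 9.21/60 = 43.153500
  E ⇒ keep positive
Point 5:
  Lat: 53.778′ = 0.896300°; total 66.896300
  N → positive
  Lon: 10.737′ = 0.178950°; total 119.178950
  W → negative

1. -0.83730, -111.71860
2. 67.41033, -65.08217
3. -83.84492, 170.57358
4. -0.47974, 43.15350
5. 66.89630, -119.17895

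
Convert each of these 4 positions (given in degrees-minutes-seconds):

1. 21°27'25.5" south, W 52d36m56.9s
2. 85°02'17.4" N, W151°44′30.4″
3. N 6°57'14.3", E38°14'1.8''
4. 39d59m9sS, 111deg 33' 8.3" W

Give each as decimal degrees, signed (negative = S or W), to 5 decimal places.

Point 1:
  Lat: 27′ + 25.5″ = 27.42500′; 21 + 27.42500/60 = 21.457083
  hemisphere S, so the sign is −
  Lon: 52° + 36/60 + 56.9/3600 = 52 + 0.600000 + 0.015806 = 52.615806
  W → negative
Point 2:
  Latitude: 2′ + 17.4″ = 2.29000′; 85 + 2.29000/60 = 85.038167
  N ⇒ keep positive
  Longitude: 151 + 44/60 + 30.4/3600 = 151.741778
  W ⇒ negate
Point 3:
  φ: 6 + 57/60 + 14.3/3600 = 6.953972
  N → positive
  Lon: 38 + 14/60 + 1.8/3600 = 38.233833
  E → positive
Point 4:
  Latitude: 39° + 59/60 + 9/3600 = 39 + 0.983333 + 0.002500 = 39.985833
  hemisphere S, so the sign is −
  λ: 33′ + 8.3″ = 33.13833′; 111 + 33.13833/60 = 111.552306
  W → negative

1. -21.45708, -52.61581
2. 85.03817, -151.74178
3. 6.95397, 38.23383
4. -39.98583, -111.55231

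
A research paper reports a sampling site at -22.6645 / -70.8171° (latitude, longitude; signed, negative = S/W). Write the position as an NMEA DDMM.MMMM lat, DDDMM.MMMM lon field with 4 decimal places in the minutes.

2239.8700,S / 07049.0260,W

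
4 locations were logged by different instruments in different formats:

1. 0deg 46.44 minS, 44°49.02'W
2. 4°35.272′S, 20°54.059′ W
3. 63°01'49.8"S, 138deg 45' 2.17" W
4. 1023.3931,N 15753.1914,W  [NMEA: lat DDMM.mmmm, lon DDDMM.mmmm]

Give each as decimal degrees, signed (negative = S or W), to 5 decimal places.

1. -0.77400, -44.81700
2. -4.58787, -20.90098
3. -63.03050, -138.75060
4. 10.38989, -157.88652

Point 1:
  Lat: 0 + 46.44/60 = 0.774000
  S ⇒ negate
  Longitude: 44 + 49.02/60 = 44.817000
  W ⇒ negate
Point 2:
  Lat: 4 + 35.272/60 = 4.587867
  S ⇒ negate
  Lon: 20 + 54.059/60 = 20.900983
  W ⇒ negate
Point 3:
  φ: 1′ + 49.8″ = 1.83000′; 63 + 1.83000/60 = 63.030500
  S ⇒ negate
  Lon: 138° + 45/60 + 2.17/3600 = 138 + 0.750000 + 0.000603 = 138.750603
  W → negative
Point 4:
  Latitude: degrees = first 2 digits = 10, minutes = 23.3931; 10 + 23.3931/60 = 10.389885
  N → positive
  Lon: split at 3 digits → 157° and 53.1914′; 157 + 53.1914/60 = 157.886523
  W ⇒ negate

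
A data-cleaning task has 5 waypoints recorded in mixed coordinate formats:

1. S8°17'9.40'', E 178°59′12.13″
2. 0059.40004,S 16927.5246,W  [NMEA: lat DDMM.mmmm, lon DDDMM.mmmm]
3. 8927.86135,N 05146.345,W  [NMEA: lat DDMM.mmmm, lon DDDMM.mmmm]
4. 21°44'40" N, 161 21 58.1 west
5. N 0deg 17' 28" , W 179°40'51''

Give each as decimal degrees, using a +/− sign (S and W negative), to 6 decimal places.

1. -8.285944, 178.986703
2. -0.990001, -169.458743
3. 89.464356, -51.772417
4. 21.744444, -161.366139
5. 0.291111, -179.680833

Point 1:
  Lat: 8 + 17/60 + 9.4/3600 = 8.2859444
  hemisphere S, so the sign is −
  Lon: 178° + 59/60 + 12.13/3600 = 178 + 0.983333 + 0.003369 = 178.9867028
  E ⇒ keep positive
Point 2:
  Latitude: degrees = first 2 digits = 0, minutes = 59.40004; 0 + 59.40004/60 = 0.9900007
  S → negative
  λ: degrees = first 3 digits = 169, minutes = 27.5246; 169 + 27.5246/60 = 169.4587433
  W → negative
Point 3:
  φ: split at 2 digits → 89° and 27.86135′; 89 + 27.86135/60 = 89.4643558
  N → positive
  Lon: split at 3 digits → 051° and 46.345′; 51 + 46.345/60 = 51.7724167
  W → negative
Point 4:
  Lat: 21° + 44/60 + 40/3600 = 21 + 0.733333 + 0.011111 = 21.7444444
  N ⇒ keep positive
  λ: 21′ + 58.1″ = 21.96833′; 161 + 21.96833/60 = 161.3661389
  hemisphere W, so the sign is −
Point 5:
  φ: 0° + 17/60 + 28/3600 = 0 + 0.283333 + 0.007778 = 0.2911111
  N → positive
  λ: 40′ + 51″ = 40.85000′; 179 + 40.85000/60 = 179.6808333
  W ⇒ negate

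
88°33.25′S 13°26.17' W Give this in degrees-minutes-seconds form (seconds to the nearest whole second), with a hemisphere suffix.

88°33′15″ S, 13°26′10″ W

Lat: fractional minutes 0.25000 × 60 = 15.00″
Longitude: 26.17000′ → 26′ and 0.17000 × 60 = 10.20″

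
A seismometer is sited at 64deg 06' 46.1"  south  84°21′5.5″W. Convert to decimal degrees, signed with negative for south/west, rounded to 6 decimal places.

Latitude: 6′ + 46.1″ = 6.76833′; 64 + 6.76833/60 = 64.1128056
S → negative
Lon: 84° + 21/60 + 5.5/3600 = 84 + 0.350000 + 0.001528 = 84.3515278
W → negative

-64.112806, -84.351528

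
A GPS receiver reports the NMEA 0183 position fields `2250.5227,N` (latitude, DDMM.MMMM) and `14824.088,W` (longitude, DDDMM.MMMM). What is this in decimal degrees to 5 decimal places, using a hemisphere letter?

22.84205° N, 148.40147° W

φ: split at 2 digits → 22° and 50.5227′; 22 + 50.5227/60 = 22.842045
λ: degrees = first 3 digits = 148, minutes = 24.088; 148 + 24.088/60 = 148.401467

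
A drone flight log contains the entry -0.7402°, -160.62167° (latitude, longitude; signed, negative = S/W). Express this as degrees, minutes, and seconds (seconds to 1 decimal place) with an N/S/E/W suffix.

0°44′24.7″ S, 160°37′18.0″ W

Latitude is negative → S; |value| = 0.740200
φ: 0.740200° → 44.41200′; 0.41200 × 60 = 24.720″
Longitude is negative → W; |value| = 160.621670
λ: 0.621670 × 60 = 37.30020′ → 37′, remainder × 60 = 18.012″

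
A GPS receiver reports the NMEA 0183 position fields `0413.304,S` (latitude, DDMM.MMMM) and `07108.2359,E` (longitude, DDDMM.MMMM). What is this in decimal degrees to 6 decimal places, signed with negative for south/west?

-4.221733, 71.137265

φ: split at 2 digits → 04° and 13.304′; 4 + 13.304/60 = 4.2217333
S → negative
λ: split at 3 digits → 071° and 8.2359′; 71 + 8.2359/60 = 71.1372650
E ⇒ keep positive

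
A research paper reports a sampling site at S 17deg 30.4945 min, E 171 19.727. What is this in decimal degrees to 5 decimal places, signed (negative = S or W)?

Latitude: 30.4945′ = 0.508242°; total 17.508242
S ⇒ negate
Lon: 171 + 19.727/60 = 171.328783
E ⇒ keep positive

-17.50824, 171.32878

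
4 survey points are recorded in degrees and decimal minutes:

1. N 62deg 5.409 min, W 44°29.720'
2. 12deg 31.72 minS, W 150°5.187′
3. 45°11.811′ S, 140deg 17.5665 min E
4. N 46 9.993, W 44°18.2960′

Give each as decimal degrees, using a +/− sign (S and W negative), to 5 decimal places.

Point 1:
  Lat: 5.409′ = 0.090150°; total 62.090150
  N ⇒ keep positive
  λ: 44 + 29.72/60 = 44.495333
  W → negative
Point 2:
  Lat: 31.72′ = 0.528667°; total 12.528667
  S → negative
  Longitude: 5.187′ = 0.086450°; total 150.086450
  hemisphere W, so the sign is −
Point 3:
  φ: 11.811′ = 0.196850°; total 45.196850
  S ⇒ negate
  λ: 17.5665′ = 0.292775°; total 140.292775
  E ⇒ keep positive
Point 4:
  Lat: 9.993′ = 0.166550°; total 46.166550
  N → positive
  λ: 44 + 18.296/60 = 44.304933
  W → negative

1. 62.09015, -44.49533
2. -12.52867, -150.08645
3. -45.19685, 140.29278
4. 46.16655, -44.30493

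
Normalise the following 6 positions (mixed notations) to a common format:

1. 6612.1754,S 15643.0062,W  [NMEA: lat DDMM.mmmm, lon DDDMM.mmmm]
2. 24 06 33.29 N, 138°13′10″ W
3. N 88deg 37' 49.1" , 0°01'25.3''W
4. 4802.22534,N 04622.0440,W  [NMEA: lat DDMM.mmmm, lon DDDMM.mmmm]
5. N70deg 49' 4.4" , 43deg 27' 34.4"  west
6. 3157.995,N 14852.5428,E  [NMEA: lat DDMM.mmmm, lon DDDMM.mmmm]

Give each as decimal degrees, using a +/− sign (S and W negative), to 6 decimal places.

Point 1:
  φ: split at 2 digits → 66° and 12.1754′; 66 + 12.1754/60 = 66.2029233
  S → negative
  Lon: split at 3 digits → 156° and 43.0062′; 156 + 43.0062/60 = 156.7167700
  hemisphere W, so the sign is −
Point 2:
  Lat: 6′ + 33.29″ = 6.55483′; 24 + 6.55483/60 = 24.1092472
  N → positive
  λ: 138° + 13/60 + 10/3600 = 138 + 0.216667 + 0.002778 = 138.2194444
  W ⇒ negate
Point 3:
  Lat: 37′ + 49.1″ = 37.81833′; 88 + 37.81833/60 = 88.6303056
  N ⇒ keep positive
  Longitude: 0 + 1/60 + 25.3/3600 = 0.0236944
  hemisphere W, so the sign is −
Point 4:
  Lat: split at 2 digits → 48° and 2.22534′; 48 + 2.22534/60 = 48.0370890
  N → positive
  λ: degrees = first 3 digits = 46, minutes = 22.044; 46 + 22.044/60 = 46.3674000
  W → negative
Point 5:
  Latitude: 70 + 49/60 + 4.4/3600 = 70.8178889
  N → positive
  λ: 43 + 27/60 + 34.4/3600 = 43.4595556
  W → negative
Point 6:
  φ: degrees = first 2 digits = 31, minutes = 57.995; 31 + 57.995/60 = 31.9665833
  N ⇒ keep positive
  Longitude: split at 3 digits → 148° and 52.5428′; 148 + 52.5428/60 = 148.8757133
  E ⇒ keep positive

1. -66.202923, -156.716770
2. 24.109247, -138.219444
3. 88.630306, -0.023694
4. 48.037089, -46.367400
5. 70.817889, -43.459556
6. 31.966583, 148.875713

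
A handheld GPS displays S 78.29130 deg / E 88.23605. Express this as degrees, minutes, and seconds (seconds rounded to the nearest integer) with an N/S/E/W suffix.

78°17′29″ S, 88°14′10″ E

φ: 0.291300° → 17.47800′; 0.47800 × 60 = 28.68″
λ: 0.236050° → 14.16300′; 0.16300 × 60 = 9.78″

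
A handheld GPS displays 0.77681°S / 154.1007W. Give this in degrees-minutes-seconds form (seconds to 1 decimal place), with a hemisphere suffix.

Lat: whole degrees 0; 46.60860′ → 46′ and 36.516″
Lon: 0.100700 × 60 = 6.04200′ → 6′, remainder × 60 = 2.520″

0°46′36.5″ S, 154°06′2.5″ W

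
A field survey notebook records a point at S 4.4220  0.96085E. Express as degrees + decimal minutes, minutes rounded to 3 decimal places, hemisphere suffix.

Lat: minutes = (4.422000 − 4) × 60 = 25.32000
λ: minutes = (0.960850 − 0) × 60 = 57.65100

4° 25.320′ S, 0° 57.651′ E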